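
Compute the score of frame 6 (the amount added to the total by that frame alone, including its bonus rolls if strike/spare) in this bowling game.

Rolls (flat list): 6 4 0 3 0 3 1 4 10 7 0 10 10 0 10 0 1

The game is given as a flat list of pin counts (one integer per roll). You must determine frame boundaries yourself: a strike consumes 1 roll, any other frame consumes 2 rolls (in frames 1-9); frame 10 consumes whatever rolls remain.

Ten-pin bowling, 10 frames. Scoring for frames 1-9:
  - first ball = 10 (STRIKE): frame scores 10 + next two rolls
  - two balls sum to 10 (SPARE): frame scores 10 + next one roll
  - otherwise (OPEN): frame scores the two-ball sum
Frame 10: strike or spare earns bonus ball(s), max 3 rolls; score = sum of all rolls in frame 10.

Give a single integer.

Answer: 7

Derivation:
Frame 1: SPARE (6+4=10). 10 + next roll (0) = 10. Cumulative: 10
Frame 2: OPEN (0+3=3). Cumulative: 13
Frame 3: OPEN (0+3=3). Cumulative: 16
Frame 4: OPEN (1+4=5). Cumulative: 21
Frame 5: STRIKE. 10 + next two rolls (7+0) = 17. Cumulative: 38
Frame 6: OPEN (7+0=7). Cumulative: 45
Frame 7: STRIKE. 10 + next two rolls (10+0) = 20. Cumulative: 65
Frame 8: STRIKE. 10 + next two rolls (0+10) = 20. Cumulative: 85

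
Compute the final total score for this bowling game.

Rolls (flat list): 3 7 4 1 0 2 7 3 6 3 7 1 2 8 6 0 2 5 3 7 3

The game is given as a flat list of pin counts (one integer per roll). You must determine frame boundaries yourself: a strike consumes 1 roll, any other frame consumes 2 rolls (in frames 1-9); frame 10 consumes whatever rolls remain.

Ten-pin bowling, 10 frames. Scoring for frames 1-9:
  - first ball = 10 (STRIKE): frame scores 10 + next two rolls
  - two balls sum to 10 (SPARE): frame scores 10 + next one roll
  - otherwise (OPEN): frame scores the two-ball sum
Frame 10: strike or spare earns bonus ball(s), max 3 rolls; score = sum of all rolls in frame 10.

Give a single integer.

Frame 1: SPARE (3+7=10). 10 + next roll (4) = 14. Cumulative: 14
Frame 2: OPEN (4+1=5). Cumulative: 19
Frame 3: OPEN (0+2=2). Cumulative: 21
Frame 4: SPARE (7+3=10). 10 + next roll (6) = 16. Cumulative: 37
Frame 5: OPEN (6+3=9). Cumulative: 46
Frame 6: OPEN (7+1=8). Cumulative: 54
Frame 7: SPARE (2+8=10). 10 + next roll (6) = 16. Cumulative: 70
Frame 8: OPEN (6+0=6). Cumulative: 76
Frame 9: OPEN (2+5=7). Cumulative: 83
Frame 10: SPARE. Sum of all frame-10 rolls (3+7+3) = 13. Cumulative: 96

Answer: 96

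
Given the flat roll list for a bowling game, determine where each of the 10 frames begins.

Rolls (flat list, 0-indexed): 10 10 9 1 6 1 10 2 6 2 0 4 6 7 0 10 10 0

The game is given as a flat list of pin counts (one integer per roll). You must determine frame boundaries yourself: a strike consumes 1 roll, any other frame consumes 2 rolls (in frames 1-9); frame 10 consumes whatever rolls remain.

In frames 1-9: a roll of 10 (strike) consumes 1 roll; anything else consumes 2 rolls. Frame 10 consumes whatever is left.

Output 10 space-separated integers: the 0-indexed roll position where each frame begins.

Frame 1 starts at roll index 0: roll=10 (strike), consumes 1 roll
Frame 2 starts at roll index 1: roll=10 (strike), consumes 1 roll
Frame 3 starts at roll index 2: rolls=9,1 (sum=10), consumes 2 rolls
Frame 4 starts at roll index 4: rolls=6,1 (sum=7), consumes 2 rolls
Frame 5 starts at roll index 6: roll=10 (strike), consumes 1 roll
Frame 6 starts at roll index 7: rolls=2,6 (sum=8), consumes 2 rolls
Frame 7 starts at roll index 9: rolls=2,0 (sum=2), consumes 2 rolls
Frame 8 starts at roll index 11: rolls=4,6 (sum=10), consumes 2 rolls
Frame 9 starts at roll index 13: rolls=7,0 (sum=7), consumes 2 rolls
Frame 10 starts at roll index 15: 3 remaining rolls

Answer: 0 1 2 4 6 7 9 11 13 15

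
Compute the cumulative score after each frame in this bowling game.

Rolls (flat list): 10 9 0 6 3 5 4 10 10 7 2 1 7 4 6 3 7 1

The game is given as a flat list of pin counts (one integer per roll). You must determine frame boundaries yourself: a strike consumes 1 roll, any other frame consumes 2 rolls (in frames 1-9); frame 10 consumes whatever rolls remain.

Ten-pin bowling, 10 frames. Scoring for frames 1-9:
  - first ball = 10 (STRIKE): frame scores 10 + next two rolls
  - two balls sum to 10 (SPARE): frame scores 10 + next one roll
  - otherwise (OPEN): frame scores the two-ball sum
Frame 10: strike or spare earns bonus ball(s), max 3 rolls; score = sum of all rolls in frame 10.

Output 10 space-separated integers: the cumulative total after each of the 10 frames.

Answer: 19 28 37 46 73 92 101 109 122 133

Derivation:
Frame 1: STRIKE. 10 + next two rolls (9+0) = 19. Cumulative: 19
Frame 2: OPEN (9+0=9). Cumulative: 28
Frame 3: OPEN (6+3=9). Cumulative: 37
Frame 4: OPEN (5+4=9). Cumulative: 46
Frame 5: STRIKE. 10 + next two rolls (10+7) = 27. Cumulative: 73
Frame 6: STRIKE. 10 + next two rolls (7+2) = 19. Cumulative: 92
Frame 7: OPEN (7+2=9). Cumulative: 101
Frame 8: OPEN (1+7=8). Cumulative: 109
Frame 9: SPARE (4+6=10). 10 + next roll (3) = 13. Cumulative: 122
Frame 10: SPARE. Sum of all frame-10 rolls (3+7+1) = 11. Cumulative: 133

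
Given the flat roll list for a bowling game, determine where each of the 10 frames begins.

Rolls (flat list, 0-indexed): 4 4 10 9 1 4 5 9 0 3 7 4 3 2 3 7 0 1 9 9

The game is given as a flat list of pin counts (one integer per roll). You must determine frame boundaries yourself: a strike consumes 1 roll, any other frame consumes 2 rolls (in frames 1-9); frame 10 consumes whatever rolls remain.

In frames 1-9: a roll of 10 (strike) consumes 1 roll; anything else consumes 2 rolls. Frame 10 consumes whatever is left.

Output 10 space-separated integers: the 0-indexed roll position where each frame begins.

Answer: 0 2 3 5 7 9 11 13 15 17

Derivation:
Frame 1 starts at roll index 0: rolls=4,4 (sum=8), consumes 2 rolls
Frame 2 starts at roll index 2: roll=10 (strike), consumes 1 roll
Frame 3 starts at roll index 3: rolls=9,1 (sum=10), consumes 2 rolls
Frame 4 starts at roll index 5: rolls=4,5 (sum=9), consumes 2 rolls
Frame 5 starts at roll index 7: rolls=9,0 (sum=9), consumes 2 rolls
Frame 6 starts at roll index 9: rolls=3,7 (sum=10), consumes 2 rolls
Frame 7 starts at roll index 11: rolls=4,3 (sum=7), consumes 2 rolls
Frame 8 starts at roll index 13: rolls=2,3 (sum=5), consumes 2 rolls
Frame 9 starts at roll index 15: rolls=7,0 (sum=7), consumes 2 rolls
Frame 10 starts at roll index 17: 3 remaining rolls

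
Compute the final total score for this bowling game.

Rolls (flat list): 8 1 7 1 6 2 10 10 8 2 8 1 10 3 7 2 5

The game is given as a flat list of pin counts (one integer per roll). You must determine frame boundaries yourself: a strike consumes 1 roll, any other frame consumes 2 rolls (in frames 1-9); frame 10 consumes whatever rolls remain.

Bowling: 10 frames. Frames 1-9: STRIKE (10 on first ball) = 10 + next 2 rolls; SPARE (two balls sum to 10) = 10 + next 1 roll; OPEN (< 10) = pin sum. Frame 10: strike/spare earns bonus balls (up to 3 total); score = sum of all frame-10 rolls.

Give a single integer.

Answer: 139

Derivation:
Frame 1: OPEN (8+1=9). Cumulative: 9
Frame 2: OPEN (7+1=8). Cumulative: 17
Frame 3: OPEN (6+2=8). Cumulative: 25
Frame 4: STRIKE. 10 + next two rolls (10+8) = 28. Cumulative: 53
Frame 5: STRIKE. 10 + next two rolls (8+2) = 20. Cumulative: 73
Frame 6: SPARE (8+2=10). 10 + next roll (8) = 18. Cumulative: 91
Frame 7: OPEN (8+1=9). Cumulative: 100
Frame 8: STRIKE. 10 + next two rolls (3+7) = 20. Cumulative: 120
Frame 9: SPARE (3+7=10). 10 + next roll (2) = 12. Cumulative: 132
Frame 10: OPEN. Sum of all frame-10 rolls (2+5) = 7. Cumulative: 139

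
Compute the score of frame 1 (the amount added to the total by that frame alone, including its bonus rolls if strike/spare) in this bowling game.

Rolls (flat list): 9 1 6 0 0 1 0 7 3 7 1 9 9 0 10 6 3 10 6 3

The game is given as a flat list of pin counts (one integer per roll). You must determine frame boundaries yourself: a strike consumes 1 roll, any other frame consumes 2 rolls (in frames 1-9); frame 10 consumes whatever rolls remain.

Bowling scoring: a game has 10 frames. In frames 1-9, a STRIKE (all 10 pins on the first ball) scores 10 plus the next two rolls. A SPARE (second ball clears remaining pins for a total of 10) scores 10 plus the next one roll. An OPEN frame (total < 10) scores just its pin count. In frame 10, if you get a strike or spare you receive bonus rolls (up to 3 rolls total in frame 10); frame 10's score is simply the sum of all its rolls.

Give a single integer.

Frame 1: SPARE (9+1=10). 10 + next roll (6) = 16. Cumulative: 16
Frame 2: OPEN (6+0=6). Cumulative: 22
Frame 3: OPEN (0+1=1). Cumulative: 23

Answer: 16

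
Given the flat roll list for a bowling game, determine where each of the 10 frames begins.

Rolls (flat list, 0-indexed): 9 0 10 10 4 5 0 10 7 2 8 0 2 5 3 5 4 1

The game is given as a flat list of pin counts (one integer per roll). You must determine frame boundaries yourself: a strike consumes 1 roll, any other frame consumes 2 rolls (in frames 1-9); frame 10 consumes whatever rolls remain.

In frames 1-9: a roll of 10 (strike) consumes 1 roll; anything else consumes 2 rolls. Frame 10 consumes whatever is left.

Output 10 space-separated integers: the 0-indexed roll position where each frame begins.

Answer: 0 2 3 4 6 8 10 12 14 16

Derivation:
Frame 1 starts at roll index 0: rolls=9,0 (sum=9), consumes 2 rolls
Frame 2 starts at roll index 2: roll=10 (strike), consumes 1 roll
Frame 3 starts at roll index 3: roll=10 (strike), consumes 1 roll
Frame 4 starts at roll index 4: rolls=4,5 (sum=9), consumes 2 rolls
Frame 5 starts at roll index 6: rolls=0,10 (sum=10), consumes 2 rolls
Frame 6 starts at roll index 8: rolls=7,2 (sum=9), consumes 2 rolls
Frame 7 starts at roll index 10: rolls=8,0 (sum=8), consumes 2 rolls
Frame 8 starts at roll index 12: rolls=2,5 (sum=7), consumes 2 rolls
Frame 9 starts at roll index 14: rolls=3,5 (sum=8), consumes 2 rolls
Frame 10 starts at roll index 16: 2 remaining rolls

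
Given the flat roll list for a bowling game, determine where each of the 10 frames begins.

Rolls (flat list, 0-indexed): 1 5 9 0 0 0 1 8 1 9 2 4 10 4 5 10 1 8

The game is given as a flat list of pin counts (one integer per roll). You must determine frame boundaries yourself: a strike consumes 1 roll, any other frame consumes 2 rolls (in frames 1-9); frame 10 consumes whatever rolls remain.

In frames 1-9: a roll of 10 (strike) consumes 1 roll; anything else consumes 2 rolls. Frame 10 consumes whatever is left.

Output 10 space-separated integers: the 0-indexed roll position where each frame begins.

Frame 1 starts at roll index 0: rolls=1,5 (sum=6), consumes 2 rolls
Frame 2 starts at roll index 2: rolls=9,0 (sum=9), consumes 2 rolls
Frame 3 starts at roll index 4: rolls=0,0 (sum=0), consumes 2 rolls
Frame 4 starts at roll index 6: rolls=1,8 (sum=9), consumes 2 rolls
Frame 5 starts at roll index 8: rolls=1,9 (sum=10), consumes 2 rolls
Frame 6 starts at roll index 10: rolls=2,4 (sum=6), consumes 2 rolls
Frame 7 starts at roll index 12: roll=10 (strike), consumes 1 roll
Frame 8 starts at roll index 13: rolls=4,5 (sum=9), consumes 2 rolls
Frame 9 starts at roll index 15: roll=10 (strike), consumes 1 roll
Frame 10 starts at roll index 16: 2 remaining rolls

Answer: 0 2 4 6 8 10 12 13 15 16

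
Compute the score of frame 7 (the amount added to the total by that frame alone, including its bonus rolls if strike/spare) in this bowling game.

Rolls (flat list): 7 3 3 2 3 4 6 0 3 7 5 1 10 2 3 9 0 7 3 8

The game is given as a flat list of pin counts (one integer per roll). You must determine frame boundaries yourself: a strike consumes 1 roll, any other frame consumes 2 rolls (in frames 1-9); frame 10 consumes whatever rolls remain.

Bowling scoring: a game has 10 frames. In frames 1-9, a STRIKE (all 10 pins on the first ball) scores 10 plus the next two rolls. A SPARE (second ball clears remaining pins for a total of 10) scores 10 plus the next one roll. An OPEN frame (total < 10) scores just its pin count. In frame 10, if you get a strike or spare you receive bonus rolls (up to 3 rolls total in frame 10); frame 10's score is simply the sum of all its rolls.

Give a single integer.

Frame 1: SPARE (7+3=10). 10 + next roll (3) = 13. Cumulative: 13
Frame 2: OPEN (3+2=5). Cumulative: 18
Frame 3: OPEN (3+4=7). Cumulative: 25
Frame 4: OPEN (6+0=6). Cumulative: 31
Frame 5: SPARE (3+7=10). 10 + next roll (5) = 15. Cumulative: 46
Frame 6: OPEN (5+1=6). Cumulative: 52
Frame 7: STRIKE. 10 + next two rolls (2+3) = 15. Cumulative: 67
Frame 8: OPEN (2+3=5). Cumulative: 72
Frame 9: OPEN (9+0=9). Cumulative: 81

Answer: 15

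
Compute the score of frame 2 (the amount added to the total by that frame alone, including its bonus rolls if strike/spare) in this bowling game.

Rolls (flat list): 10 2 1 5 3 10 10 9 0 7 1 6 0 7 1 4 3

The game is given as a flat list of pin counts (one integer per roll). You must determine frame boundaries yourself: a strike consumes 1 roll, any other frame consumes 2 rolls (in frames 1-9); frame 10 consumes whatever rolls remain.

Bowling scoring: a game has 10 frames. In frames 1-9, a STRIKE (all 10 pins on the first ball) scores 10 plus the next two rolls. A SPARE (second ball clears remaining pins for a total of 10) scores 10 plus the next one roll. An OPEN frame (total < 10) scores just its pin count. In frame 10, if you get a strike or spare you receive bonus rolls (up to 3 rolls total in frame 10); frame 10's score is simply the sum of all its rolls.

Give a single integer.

Answer: 3

Derivation:
Frame 1: STRIKE. 10 + next two rolls (2+1) = 13. Cumulative: 13
Frame 2: OPEN (2+1=3). Cumulative: 16
Frame 3: OPEN (5+3=8). Cumulative: 24
Frame 4: STRIKE. 10 + next two rolls (10+9) = 29. Cumulative: 53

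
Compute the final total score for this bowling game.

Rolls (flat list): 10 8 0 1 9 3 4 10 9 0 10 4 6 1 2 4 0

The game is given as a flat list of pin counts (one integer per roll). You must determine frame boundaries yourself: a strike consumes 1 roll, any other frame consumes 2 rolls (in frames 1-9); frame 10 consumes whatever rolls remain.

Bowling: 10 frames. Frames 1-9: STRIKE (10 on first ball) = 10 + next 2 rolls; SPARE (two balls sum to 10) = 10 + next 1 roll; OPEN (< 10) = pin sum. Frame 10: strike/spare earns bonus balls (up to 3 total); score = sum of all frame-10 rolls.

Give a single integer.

Answer: 112

Derivation:
Frame 1: STRIKE. 10 + next two rolls (8+0) = 18. Cumulative: 18
Frame 2: OPEN (8+0=8). Cumulative: 26
Frame 3: SPARE (1+9=10). 10 + next roll (3) = 13. Cumulative: 39
Frame 4: OPEN (3+4=7). Cumulative: 46
Frame 5: STRIKE. 10 + next two rolls (9+0) = 19. Cumulative: 65
Frame 6: OPEN (9+0=9). Cumulative: 74
Frame 7: STRIKE. 10 + next two rolls (4+6) = 20. Cumulative: 94
Frame 8: SPARE (4+6=10). 10 + next roll (1) = 11. Cumulative: 105
Frame 9: OPEN (1+2=3). Cumulative: 108
Frame 10: OPEN. Sum of all frame-10 rolls (4+0) = 4. Cumulative: 112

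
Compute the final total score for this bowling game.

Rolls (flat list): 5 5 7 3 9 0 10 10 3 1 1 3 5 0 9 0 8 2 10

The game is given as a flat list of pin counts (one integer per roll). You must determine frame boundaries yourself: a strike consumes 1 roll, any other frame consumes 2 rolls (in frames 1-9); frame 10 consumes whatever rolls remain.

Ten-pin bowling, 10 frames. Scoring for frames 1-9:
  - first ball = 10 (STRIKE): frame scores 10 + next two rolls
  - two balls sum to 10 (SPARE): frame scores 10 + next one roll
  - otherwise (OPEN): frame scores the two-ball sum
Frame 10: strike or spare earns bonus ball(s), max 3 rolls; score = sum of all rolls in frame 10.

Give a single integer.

Answer: 124

Derivation:
Frame 1: SPARE (5+5=10). 10 + next roll (7) = 17. Cumulative: 17
Frame 2: SPARE (7+3=10). 10 + next roll (9) = 19. Cumulative: 36
Frame 3: OPEN (9+0=9). Cumulative: 45
Frame 4: STRIKE. 10 + next two rolls (10+3) = 23. Cumulative: 68
Frame 5: STRIKE. 10 + next two rolls (3+1) = 14. Cumulative: 82
Frame 6: OPEN (3+1=4). Cumulative: 86
Frame 7: OPEN (1+3=4). Cumulative: 90
Frame 8: OPEN (5+0=5). Cumulative: 95
Frame 9: OPEN (9+0=9). Cumulative: 104
Frame 10: SPARE. Sum of all frame-10 rolls (8+2+10) = 20. Cumulative: 124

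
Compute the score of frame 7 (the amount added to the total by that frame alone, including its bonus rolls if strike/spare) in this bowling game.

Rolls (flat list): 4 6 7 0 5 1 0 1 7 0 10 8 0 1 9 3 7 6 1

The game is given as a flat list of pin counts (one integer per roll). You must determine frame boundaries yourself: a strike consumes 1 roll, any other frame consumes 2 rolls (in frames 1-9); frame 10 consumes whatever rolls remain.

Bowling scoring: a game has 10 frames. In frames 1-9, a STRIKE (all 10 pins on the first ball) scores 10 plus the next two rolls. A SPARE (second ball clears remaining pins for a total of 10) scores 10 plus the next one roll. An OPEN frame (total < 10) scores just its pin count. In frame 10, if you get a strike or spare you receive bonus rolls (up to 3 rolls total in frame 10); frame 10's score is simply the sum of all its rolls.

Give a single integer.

Answer: 8

Derivation:
Frame 1: SPARE (4+6=10). 10 + next roll (7) = 17. Cumulative: 17
Frame 2: OPEN (7+0=7). Cumulative: 24
Frame 3: OPEN (5+1=6). Cumulative: 30
Frame 4: OPEN (0+1=1). Cumulative: 31
Frame 5: OPEN (7+0=7). Cumulative: 38
Frame 6: STRIKE. 10 + next two rolls (8+0) = 18. Cumulative: 56
Frame 7: OPEN (8+0=8). Cumulative: 64
Frame 8: SPARE (1+9=10). 10 + next roll (3) = 13. Cumulative: 77
Frame 9: SPARE (3+7=10). 10 + next roll (6) = 16. Cumulative: 93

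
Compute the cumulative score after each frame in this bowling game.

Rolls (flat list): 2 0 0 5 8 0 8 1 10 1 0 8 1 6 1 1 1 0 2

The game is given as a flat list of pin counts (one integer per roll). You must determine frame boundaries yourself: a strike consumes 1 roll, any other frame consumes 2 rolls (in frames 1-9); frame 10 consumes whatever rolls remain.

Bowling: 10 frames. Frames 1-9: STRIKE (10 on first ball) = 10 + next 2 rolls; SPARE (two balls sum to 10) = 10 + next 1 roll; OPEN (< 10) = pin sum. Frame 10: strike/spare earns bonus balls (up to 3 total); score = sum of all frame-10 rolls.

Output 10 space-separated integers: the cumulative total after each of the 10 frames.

Answer: 2 7 15 24 35 36 45 52 54 56

Derivation:
Frame 1: OPEN (2+0=2). Cumulative: 2
Frame 2: OPEN (0+5=5). Cumulative: 7
Frame 3: OPEN (8+0=8). Cumulative: 15
Frame 4: OPEN (8+1=9). Cumulative: 24
Frame 5: STRIKE. 10 + next two rolls (1+0) = 11. Cumulative: 35
Frame 6: OPEN (1+0=1). Cumulative: 36
Frame 7: OPEN (8+1=9). Cumulative: 45
Frame 8: OPEN (6+1=7). Cumulative: 52
Frame 9: OPEN (1+1=2). Cumulative: 54
Frame 10: OPEN. Sum of all frame-10 rolls (0+2) = 2. Cumulative: 56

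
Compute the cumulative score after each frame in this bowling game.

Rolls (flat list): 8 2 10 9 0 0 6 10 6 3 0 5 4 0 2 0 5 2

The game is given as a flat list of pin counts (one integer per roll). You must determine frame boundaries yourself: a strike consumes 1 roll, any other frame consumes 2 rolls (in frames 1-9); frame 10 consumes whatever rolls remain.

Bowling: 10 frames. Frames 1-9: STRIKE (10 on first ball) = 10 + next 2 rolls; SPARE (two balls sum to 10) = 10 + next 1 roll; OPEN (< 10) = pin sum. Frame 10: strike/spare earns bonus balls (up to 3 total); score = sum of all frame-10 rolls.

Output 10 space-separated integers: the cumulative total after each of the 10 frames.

Answer: 20 39 48 54 73 82 87 91 93 100

Derivation:
Frame 1: SPARE (8+2=10). 10 + next roll (10) = 20. Cumulative: 20
Frame 2: STRIKE. 10 + next two rolls (9+0) = 19. Cumulative: 39
Frame 3: OPEN (9+0=9). Cumulative: 48
Frame 4: OPEN (0+6=6). Cumulative: 54
Frame 5: STRIKE. 10 + next two rolls (6+3) = 19. Cumulative: 73
Frame 6: OPEN (6+3=9). Cumulative: 82
Frame 7: OPEN (0+5=5). Cumulative: 87
Frame 8: OPEN (4+0=4). Cumulative: 91
Frame 9: OPEN (2+0=2). Cumulative: 93
Frame 10: OPEN. Sum of all frame-10 rolls (5+2) = 7. Cumulative: 100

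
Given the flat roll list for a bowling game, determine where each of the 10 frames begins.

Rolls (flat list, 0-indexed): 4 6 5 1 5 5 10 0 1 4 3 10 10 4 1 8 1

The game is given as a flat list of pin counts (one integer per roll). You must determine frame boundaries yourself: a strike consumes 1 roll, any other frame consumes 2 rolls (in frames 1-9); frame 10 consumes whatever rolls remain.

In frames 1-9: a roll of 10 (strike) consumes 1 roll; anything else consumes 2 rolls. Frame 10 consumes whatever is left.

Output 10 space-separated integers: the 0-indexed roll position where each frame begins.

Frame 1 starts at roll index 0: rolls=4,6 (sum=10), consumes 2 rolls
Frame 2 starts at roll index 2: rolls=5,1 (sum=6), consumes 2 rolls
Frame 3 starts at roll index 4: rolls=5,5 (sum=10), consumes 2 rolls
Frame 4 starts at roll index 6: roll=10 (strike), consumes 1 roll
Frame 5 starts at roll index 7: rolls=0,1 (sum=1), consumes 2 rolls
Frame 6 starts at roll index 9: rolls=4,3 (sum=7), consumes 2 rolls
Frame 7 starts at roll index 11: roll=10 (strike), consumes 1 roll
Frame 8 starts at roll index 12: roll=10 (strike), consumes 1 roll
Frame 9 starts at roll index 13: rolls=4,1 (sum=5), consumes 2 rolls
Frame 10 starts at roll index 15: 2 remaining rolls

Answer: 0 2 4 6 7 9 11 12 13 15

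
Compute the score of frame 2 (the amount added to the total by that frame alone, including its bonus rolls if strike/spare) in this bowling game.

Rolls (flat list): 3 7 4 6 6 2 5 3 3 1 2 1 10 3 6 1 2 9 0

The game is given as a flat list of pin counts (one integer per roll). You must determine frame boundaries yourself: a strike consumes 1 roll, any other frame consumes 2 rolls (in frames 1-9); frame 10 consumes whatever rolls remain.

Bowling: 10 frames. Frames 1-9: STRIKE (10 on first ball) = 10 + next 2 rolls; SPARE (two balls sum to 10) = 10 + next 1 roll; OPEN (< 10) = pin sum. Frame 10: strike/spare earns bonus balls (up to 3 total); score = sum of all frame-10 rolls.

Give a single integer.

Frame 1: SPARE (3+7=10). 10 + next roll (4) = 14. Cumulative: 14
Frame 2: SPARE (4+6=10). 10 + next roll (6) = 16. Cumulative: 30
Frame 3: OPEN (6+2=8). Cumulative: 38
Frame 4: OPEN (5+3=8). Cumulative: 46

Answer: 16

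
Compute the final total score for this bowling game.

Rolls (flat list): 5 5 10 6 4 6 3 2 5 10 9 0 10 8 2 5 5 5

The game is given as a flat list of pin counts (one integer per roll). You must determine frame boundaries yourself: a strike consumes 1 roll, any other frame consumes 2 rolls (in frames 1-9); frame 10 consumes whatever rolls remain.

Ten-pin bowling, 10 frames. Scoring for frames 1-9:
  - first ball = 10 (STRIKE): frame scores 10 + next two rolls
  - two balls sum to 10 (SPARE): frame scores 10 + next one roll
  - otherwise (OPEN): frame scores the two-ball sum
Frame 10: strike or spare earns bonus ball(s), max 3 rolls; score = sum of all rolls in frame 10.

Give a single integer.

Frame 1: SPARE (5+5=10). 10 + next roll (10) = 20. Cumulative: 20
Frame 2: STRIKE. 10 + next two rolls (6+4) = 20. Cumulative: 40
Frame 3: SPARE (6+4=10). 10 + next roll (6) = 16. Cumulative: 56
Frame 4: OPEN (6+3=9). Cumulative: 65
Frame 5: OPEN (2+5=7). Cumulative: 72
Frame 6: STRIKE. 10 + next two rolls (9+0) = 19. Cumulative: 91
Frame 7: OPEN (9+0=9). Cumulative: 100
Frame 8: STRIKE. 10 + next two rolls (8+2) = 20. Cumulative: 120
Frame 9: SPARE (8+2=10). 10 + next roll (5) = 15. Cumulative: 135
Frame 10: SPARE. Sum of all frame-10 rolls (5+5+5) = 15. Cumulative: 150

Answer: 150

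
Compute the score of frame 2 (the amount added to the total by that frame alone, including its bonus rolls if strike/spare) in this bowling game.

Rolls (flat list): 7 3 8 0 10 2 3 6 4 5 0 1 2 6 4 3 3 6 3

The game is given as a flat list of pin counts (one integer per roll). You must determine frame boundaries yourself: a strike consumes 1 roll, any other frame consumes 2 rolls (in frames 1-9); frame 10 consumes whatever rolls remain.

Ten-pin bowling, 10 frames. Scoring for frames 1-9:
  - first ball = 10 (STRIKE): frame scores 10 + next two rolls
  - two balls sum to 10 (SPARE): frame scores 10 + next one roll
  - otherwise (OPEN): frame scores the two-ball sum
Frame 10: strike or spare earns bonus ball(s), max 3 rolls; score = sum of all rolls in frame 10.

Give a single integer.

Answer: 8

Derivation:
Frame 1: SPARE (7+3=10). 10 + next roll (8) = 18. Cumulative: 18
Frame 2: OPEN (8+0=8). Cumulative: 26
Frame 3: STRIKE. 10 + next two rolls (2+3) = 15. Cumulative: 41
Frame 4: OPEN (2+3=5). Cumulative: 46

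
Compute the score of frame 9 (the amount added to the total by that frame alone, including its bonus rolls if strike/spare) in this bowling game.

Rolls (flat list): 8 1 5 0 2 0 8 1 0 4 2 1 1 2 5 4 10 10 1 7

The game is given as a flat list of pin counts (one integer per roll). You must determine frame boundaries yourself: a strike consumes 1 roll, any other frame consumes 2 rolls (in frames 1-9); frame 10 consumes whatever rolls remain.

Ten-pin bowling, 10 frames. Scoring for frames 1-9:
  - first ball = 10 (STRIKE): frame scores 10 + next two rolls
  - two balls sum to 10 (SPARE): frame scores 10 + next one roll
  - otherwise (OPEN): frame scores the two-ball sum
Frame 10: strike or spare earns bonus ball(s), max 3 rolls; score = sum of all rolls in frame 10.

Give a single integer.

Answer: 21

Derivation:
Frame 1: OPEN (8+1=9). Cumulative: 9
Frame 2: OPEN (5+0=5). Cumulative: 14
Frame 3: OPEN (2+0=2). Cumulative: 16
Frame 4: OPEN (8+1=9). Cumulative: 25
Frame 5: OPEN (0+4=4). Cumulative: 29
Frame 6: OPEN (2+1=3). Cumulative: 32
Frame 7: OPEN (1+2=3). Cumulative: 35
Frame 8: OPEN (5+4=9). Cumulative: 44
Frame 9: STRIKE. 10 + next two rolls (10+1) = 21. Cumulative: 65
Frame 10: STRIKE. Sum of all frame-10 rolls (10+1+7) = 18. Cumulative: 83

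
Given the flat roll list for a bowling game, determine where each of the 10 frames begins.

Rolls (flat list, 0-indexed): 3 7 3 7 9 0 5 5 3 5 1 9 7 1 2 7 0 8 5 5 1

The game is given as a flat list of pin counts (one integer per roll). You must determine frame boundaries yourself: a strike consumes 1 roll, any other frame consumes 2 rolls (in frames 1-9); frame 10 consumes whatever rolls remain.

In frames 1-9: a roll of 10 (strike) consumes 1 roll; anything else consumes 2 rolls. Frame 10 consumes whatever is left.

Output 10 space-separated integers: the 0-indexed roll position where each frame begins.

Frame 1 starts at roll index 0: rolls=3,7 (sum=10), consumes 2 rolls
Frame 2 starts at roll index 2: rolls=3,7 (sum=10), consumes 2 rolls
Frame 3 starts at roll index 4: rolls=9,0 (sum=9), consumes 2 rolls
Frame 4 starts at roll index 6: rolls=5,5 (sum=10), consumes 2 rolls
Frame 5 starts at roll index 8: rolls=3,5 (sum=8), consumes 2 rolls
Frame 6 starts at roll index 10: rolls=1,9 (sum=10), consumes 2 rolls
Frame 7 starts at roll index 12: rolls=7,1 (sum=8), consumes 2 rolls
Frame 8 starts at roll index 14: rolls=2,7 (sum=9), consumes 2 rolls
Frame 9 starts at roll index 16: rolls=0,8 (sum=8), consumes 2 rolls
Frame 10 starts at roll index 18: 3 remaining rolls

Answer: 0 2 4 6 8 10 12 14 16 18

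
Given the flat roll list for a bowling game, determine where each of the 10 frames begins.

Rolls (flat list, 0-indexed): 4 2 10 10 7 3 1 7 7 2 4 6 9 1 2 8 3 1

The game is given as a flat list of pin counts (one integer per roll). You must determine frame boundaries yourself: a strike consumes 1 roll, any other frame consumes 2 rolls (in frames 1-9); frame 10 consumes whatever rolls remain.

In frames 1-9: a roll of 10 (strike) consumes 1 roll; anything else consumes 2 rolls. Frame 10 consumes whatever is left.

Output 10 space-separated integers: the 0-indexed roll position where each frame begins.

Frame 1 starts at roll index 0: rolls=4,2 (sum=6), consumes 2 rolls
Frame 2 starts at roll index 2: roll=10 (strike), consumes 1 roll
Frame 3 starts at roll index 3: roll=10 (strike), consumes 1 roll
Frame 4 starts at roll index 4: rolls=7,3 (sum=10), consumes 2 rolls
Frame 5 starts at roll index 6: rolls=1,7 (sum=8), consumes 2 rolls
Frame 6 starts at roll index 8: rolls=7,2 (sum=9), consumes 2 rolls
Frame 7 starts at roll index 10: rolls=4,6 (sum=10), consumes 2 rolls
Frame 8 starts at roll index 12: rolls=9,1 (sum=10), consumes 2 rolls
Frame 9 starts at roll index 14: rolls=2,8 (sum=10), consumes 2 rolls
Frame 10 starts at roll index 16: 2 remaining rolls

Answer: 0 2 3 4 6 8 10 12 14 16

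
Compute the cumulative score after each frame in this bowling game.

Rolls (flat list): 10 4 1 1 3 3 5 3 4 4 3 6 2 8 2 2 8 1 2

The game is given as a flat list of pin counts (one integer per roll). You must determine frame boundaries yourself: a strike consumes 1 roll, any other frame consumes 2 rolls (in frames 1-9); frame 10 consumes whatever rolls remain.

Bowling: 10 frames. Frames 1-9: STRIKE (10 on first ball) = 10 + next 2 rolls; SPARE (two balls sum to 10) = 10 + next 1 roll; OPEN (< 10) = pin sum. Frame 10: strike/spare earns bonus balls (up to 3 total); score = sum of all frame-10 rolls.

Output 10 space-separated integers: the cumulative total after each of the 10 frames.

Frame 1: STRIKE. 10 + next two rolls (4+1) = 15. Cumulative: 15
Frame 2: OPEN (4+1=5). Cumulative: 20
Frame 3: OPEN (1+3=4). Cumulative: 24
Frame 4: OPEN (3+5=8). Cumulative: 32
Frame 5: OPEN (3+4=7). Cumulative: 39
Frame 6: OPEN (4+3=7). Cumulative: 46
Frame 7: OPEN (6+2=8). Cumulative: 54
Frame 8: SPARE (8+2=10). 10 + next roll (2) = 12. Cumulative: 66
Frame 9: SPARE (2+8=10). 10 + next roll (1) = 11. Cumulative: 77
Frame 10: OPEN. Sum of all frame-10 rolls (1+2) = 3. Cumulative: 80

Answer: 15 20 24 32 39 46 54 66 77 80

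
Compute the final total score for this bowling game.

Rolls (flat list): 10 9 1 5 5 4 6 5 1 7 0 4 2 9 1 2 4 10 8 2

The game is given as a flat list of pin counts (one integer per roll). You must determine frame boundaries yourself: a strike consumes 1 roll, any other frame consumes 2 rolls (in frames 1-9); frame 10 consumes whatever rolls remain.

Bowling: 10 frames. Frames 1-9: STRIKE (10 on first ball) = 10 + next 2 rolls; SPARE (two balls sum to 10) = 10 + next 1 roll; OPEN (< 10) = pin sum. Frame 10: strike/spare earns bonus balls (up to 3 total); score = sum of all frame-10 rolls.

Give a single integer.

Frame 1: STRIKE. 10 + next two rolls (9+1) = 20. Cumulative: 20
Frame 2: SPARE (9+1=10). 10 + next roll (5) = 15. Cumulative: 35
Frame 3: SPARE (5+5=10). 10 + next roll (4) = 14. Cumulative: 49
Frame 4: SPARE (4+6=10). 10 + next roll (5) = 15. Cumulative: 64
Frame 5: OPEN (5+1=6). Cumulative: 70
Frame 6: OPEN (7+0=7). Cumulative: 77
Frame 7: OPEN (4+2=6). Cumulative: 83
Frame 8: SPARE (9+1=10). 10 + next roll (2) = 12. Cumulative: 95
Frame 9: OPEN (2+4=6). Cumulative: 101
Frame 10: STRIKE. Sum of all frame-10 rolls (10+8+2) = 20. Cumulative: 121

Answer: 121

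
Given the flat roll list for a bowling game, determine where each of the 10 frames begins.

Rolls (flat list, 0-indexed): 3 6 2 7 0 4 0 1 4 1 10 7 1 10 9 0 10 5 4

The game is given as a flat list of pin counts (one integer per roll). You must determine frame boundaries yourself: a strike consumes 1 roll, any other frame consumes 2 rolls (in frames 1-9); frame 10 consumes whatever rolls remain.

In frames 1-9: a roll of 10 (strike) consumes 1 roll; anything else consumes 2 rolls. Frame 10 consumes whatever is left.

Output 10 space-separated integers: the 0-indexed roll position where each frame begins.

Frame 1 starts at roll index 0: rolls=3,6 (sum=9), consumes 2 rolls
Frame 2 starts at roll index 2: rolls=2,7 (sum=9), consumes 2 rolls
Frame 3 starts at roll index 4: rolls=0,4 (sum=4), consumes 2 rolls
Frame 4 starts at roll index 6: rolls=0,1 (sum=1), consumes 2 rolls
Frame 5 starts at roll index 8: rolls=4,1 (sum=5), consumes 2 rolls
Frame 6 starts at roll index 10: roll=10 (strike), consumes 1 roll
Frame 7 starts at roll index 11: rolls=7,1 (sum=8), consumes 2 rolls
Frame 8 starts at roll index 13: roll=10 (strike), consumes 1 roll
Frame 9 starts at roll index 14: rolls=9,0 (sum=9), consumes 2 rolls
Frame 10 starts at roll index 16: 3 remaining rolls

Answer: 0 2 4 6 8 10 11 13 14 16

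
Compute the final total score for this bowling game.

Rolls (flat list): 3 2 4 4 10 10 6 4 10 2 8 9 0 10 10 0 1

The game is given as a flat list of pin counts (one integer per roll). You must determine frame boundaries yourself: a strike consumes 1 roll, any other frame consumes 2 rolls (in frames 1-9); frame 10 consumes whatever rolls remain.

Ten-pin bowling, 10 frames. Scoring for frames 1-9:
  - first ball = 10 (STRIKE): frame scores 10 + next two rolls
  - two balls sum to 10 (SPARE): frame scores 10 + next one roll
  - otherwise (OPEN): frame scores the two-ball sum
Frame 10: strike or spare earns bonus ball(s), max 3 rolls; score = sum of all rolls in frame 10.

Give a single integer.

Answer: 158

Derivation:
Frame 1: OPEN (3+2=5). Cumulative: 5
Frame 2: OPEN (4+4=8). Cumulative: 13
Frame 3: STRIKE. 10 + next two rolls (10+6) = 26. Cumulative: 39
Frame 4: STRIKE. 10 + next two rolls (6+4) = 20. Cumulative: 59
Frame 5: SPARE (6+4=10). 10 + next roll (10) = 20. Cumulative: 79
Frame 6: STRIKE. 10 + next two rolls (2+8) = 20. Cumulative: 99
Frame 7: SPARE (2+8=10). 10 + next roll (9) = 19. Cumulative: 118
Frame 8: OPEN (9+0=9). Cumulative: 127
Frame 9: STRIKE. 10 + next two rolls (10+0) = 20. Cumulative: 147
Frame 10: STRIKE. Sum of all frame-10 rolls (10+0+1) = 11. Cumulative: 158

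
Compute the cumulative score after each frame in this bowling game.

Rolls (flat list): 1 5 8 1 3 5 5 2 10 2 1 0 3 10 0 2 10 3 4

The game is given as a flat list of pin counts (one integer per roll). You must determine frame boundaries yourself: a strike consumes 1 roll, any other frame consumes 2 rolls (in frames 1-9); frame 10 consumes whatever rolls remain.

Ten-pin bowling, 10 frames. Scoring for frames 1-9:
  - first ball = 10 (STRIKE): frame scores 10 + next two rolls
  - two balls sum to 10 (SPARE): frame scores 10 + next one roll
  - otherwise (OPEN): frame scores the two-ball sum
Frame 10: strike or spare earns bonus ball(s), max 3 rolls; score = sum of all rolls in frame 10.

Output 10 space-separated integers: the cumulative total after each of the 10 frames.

Answer: 6 15 23 30 43 46 49 61 63 80

Derivation:
Frame 1: OPEN (1+5=6). Cumulative: 6
Frame 2: OPEN (8+1=9). Cumulative: 15
Frame 3: OPEN (3+5=8). Cumulative: 23
Frame 4: OPEN (5+2=7). Cumulative: 30
Frame 5: STRIKE. 10 + next two rolls (2+1) = 13. Cumulative: 43
Frame 6: OPEN (2+1=3). Cumulative: 46
Frame 7: OPEN (0+3=3). Cumulative: 49
Frame 8: STRIKE. 10 + next two rolls (0+2) = 12. Cumulative: 61
Frame 9: OPEN (0+2=2). Cumulative: 63
Frame 10: STRIKE. Sum of all frame-10 rolls (10+3+4) = 17. Cumulative: 80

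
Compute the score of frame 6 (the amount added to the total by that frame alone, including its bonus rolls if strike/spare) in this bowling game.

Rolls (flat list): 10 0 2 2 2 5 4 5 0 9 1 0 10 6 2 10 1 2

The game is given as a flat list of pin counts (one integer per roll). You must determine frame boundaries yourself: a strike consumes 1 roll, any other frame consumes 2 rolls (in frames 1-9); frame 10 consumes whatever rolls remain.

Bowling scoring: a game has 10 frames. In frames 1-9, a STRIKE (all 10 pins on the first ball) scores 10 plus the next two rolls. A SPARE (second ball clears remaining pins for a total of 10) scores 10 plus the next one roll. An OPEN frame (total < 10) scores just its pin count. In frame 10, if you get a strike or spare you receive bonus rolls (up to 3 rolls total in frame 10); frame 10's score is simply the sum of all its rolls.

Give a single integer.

Frame 1: STRIKE. 10 + next two rolls (0+2) = 12. Cumulative: 12
Frame 2: OPEN (0+2=2). Cumulative: 14
Frame 3: OPEN (2+2=4). Cumulative: 18
Frame 4: OPEN (5+4=9). Cumulative: 27
Frame 5: OPEN (5+0=5). Cumulative: 32
Frame 6: SPARE (9+1=10). 10 + next roll (0) = 10. Cumulative: 42
Frame 7: SPARE (0+10=10). 10 + next roll (6) = 16. Cumulative: 58
Frame 8: OPEN (6+2=8). Cumulative: 66

Answer: 10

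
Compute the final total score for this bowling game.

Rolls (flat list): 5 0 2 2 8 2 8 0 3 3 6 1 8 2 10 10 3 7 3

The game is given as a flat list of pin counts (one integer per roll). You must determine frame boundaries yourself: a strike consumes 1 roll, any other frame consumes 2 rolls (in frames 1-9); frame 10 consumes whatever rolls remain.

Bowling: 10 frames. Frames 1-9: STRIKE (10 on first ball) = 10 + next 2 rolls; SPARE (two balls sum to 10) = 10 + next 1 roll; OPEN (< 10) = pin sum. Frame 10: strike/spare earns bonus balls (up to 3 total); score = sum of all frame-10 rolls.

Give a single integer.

Frame 1: OPEN (5+0=5). Cumulative: 5
Frame 2: OPEN (2+2=4). Cumulative: 9
Frame 3: SPARE (8+2=10). 10 + next roll (8) = 18. Cumulative: 27
Frame 4: OPEN (8+0=8). Cumulative: 35
Frame 5: OPEN (3+3=6). Cumulative: 41
Frame 6: OPEN (6+1=7). Cumulative: 48
Frame 7: SPARE (8+2=10). 10 + next roll (10) = 20. Cumulative: 68
Frame 8: STRIKE. 10 + next two rolls (10+3) = 23. Cumulative: 91
Frame 9: STRIKE. 10 + next two rolls (3+7) = 20. Cumulative: 111
Frame 10: SPARE. Sum of all frame-10 rolls (3+7+3) = 13. Cumulative: 124

Answer: 124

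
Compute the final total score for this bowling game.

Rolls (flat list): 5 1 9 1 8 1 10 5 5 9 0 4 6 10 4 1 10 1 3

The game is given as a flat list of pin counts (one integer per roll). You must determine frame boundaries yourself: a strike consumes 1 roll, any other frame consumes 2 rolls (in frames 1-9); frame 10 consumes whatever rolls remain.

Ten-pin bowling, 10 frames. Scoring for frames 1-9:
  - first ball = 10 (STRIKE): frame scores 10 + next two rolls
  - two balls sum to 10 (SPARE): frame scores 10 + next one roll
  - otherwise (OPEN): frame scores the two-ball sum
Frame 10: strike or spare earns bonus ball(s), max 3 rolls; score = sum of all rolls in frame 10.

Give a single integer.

Frame 1: OPEN (5+1=6). Cumulative: 6
Frame 2: SPARE (9+1=10). 10 + next roll (8) = 18. Cumulative: 24
Frame 3: OPEN (8+1=9). Cumulative: 33
Frame 4: STRIKE. 10 + next two rolls (5+5) = 20. Cumulative: 53
Frame 5: SPARE (5+5=10). 10 + next roll (9) = 19. Cumulative: 72
Frame 6: OPEN (9+0=9). Cumulative: 81
Frame 7: SPARE (4+6=10). 10 + next roll (10) = 20. Cumulative: 101
Frame 8: STRIKE. 10 + next two rolls (4+1) = 15. Cumulative: 116
Frame 9: OPEN (4+1=5). Cumulative: 121
Frame 10: STRIKE. Sum of all frame-10 rolls (10+1+3) = 14. Cumulative: 135

Answer: 135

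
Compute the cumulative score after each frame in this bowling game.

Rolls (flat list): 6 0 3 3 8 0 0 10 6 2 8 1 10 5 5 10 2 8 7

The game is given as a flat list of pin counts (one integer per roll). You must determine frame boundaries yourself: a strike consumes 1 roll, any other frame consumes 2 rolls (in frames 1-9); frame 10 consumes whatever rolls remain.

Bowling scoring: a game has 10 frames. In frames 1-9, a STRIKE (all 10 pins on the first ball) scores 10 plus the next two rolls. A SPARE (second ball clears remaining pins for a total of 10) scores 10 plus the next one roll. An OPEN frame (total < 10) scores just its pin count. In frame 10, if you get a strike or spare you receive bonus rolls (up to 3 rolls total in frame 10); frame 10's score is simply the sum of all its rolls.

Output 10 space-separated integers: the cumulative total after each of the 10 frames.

Answer: 6 12 20 36 44 53 73 93 113 130

Derivation:
Frame 1: OPEN (6+0=6). Cumulative: 6
Frame 2: OPEN (3+3=6). Cumulative: 12
Frame 3: OPEN (8+0=8). Cumulative: 20
Frame 4: SPARE (0+10=10). 10 + next roll (6) = 16. Cumulative: 36
Frame 5: OPEN (6+2=8). Cumulative: 44
Frame 6: OPEN (8+1=9). Cumulative: 53
Frame 7: STRIKE. 10 + next two rolls (5+5) = 20. Cumulative: 73
Frame 8: SPARE (5+5=10). 10 + next roll (10) = 20. Cumulative: 93
Frame 9: STRIKE. 10 + next two rolls (2+8) = 20. Cumulative: 113
Frame 10: SPARE. Sum of all frame-10 rolls (2+8+7) = 17. Cumulative: 130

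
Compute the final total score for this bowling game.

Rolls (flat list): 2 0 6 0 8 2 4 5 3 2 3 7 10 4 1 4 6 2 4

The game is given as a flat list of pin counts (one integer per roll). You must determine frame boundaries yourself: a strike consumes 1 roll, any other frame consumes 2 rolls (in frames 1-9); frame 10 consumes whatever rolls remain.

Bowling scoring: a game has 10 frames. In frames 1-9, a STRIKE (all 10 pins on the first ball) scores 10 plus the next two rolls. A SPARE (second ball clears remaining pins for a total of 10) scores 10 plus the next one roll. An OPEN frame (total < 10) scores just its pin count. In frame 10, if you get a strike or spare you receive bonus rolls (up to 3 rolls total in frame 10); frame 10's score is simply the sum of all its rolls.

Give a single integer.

Frame 1: OPEN (2+0=2). Cumulative: 2
Frame 2: OPEN (6+0=6). Cumulative: 8
Frame 3: SPARE (8+2=10). 10 + next roll (4) = 14. Cumulative: 22
Frame 4: OPEN (4+5=9). Cumulative: 31
Frame 5: OPEN (3+2=5). Cumulative: 36
Frame 6: SPARE (3+7=10). 10 + next roll (10) = 20. Cumulative: 56
Frame 7: STRIKE. 10 + next two rolls (4+1) = 15. Cumulative: 71
Frame 8: OPEN (4+1=5). Cumulative: 76
Frame 9: SPARE (4+6=10). 10 + next roll (2) = 12. Cumulative: 88
Frame 10: OPEN. Sum of all frame-10 rolls (2+4) = 6. Cumulative: 94

Answer: 94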